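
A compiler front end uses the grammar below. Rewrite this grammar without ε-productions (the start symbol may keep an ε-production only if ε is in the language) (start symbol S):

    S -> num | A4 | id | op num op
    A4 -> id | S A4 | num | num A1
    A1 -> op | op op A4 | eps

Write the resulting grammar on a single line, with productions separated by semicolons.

Nullable set = {A1}.
ε ∉ L(G), so no ε-production is kept.

S -> num | A4 | id | op num op; A4 -> id | S A4 | num | num A1; A1 -> op | op op A4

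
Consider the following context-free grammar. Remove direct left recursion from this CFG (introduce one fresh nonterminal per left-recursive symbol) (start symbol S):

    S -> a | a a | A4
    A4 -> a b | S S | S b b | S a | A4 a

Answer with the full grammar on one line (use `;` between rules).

S -> a | a a | A4; A4 -> a b A4' | S S A4' | S b b A4' | S a A4'; A4' -> a A4' | ε

Directly left-recursive nonterminal: A4.
For A4: α = {a}, β = {a b, S S, S b b, S a}. Rewrite as A4 → β A4' and A4' → α A4' | ε.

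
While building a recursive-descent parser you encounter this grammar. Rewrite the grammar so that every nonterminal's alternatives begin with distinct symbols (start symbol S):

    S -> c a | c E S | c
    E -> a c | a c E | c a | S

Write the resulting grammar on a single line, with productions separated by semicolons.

S -> c S'; E -> c a | S | a c E'; S' -> a | E S | ε; E' -> ε | E

S has alternatives sharing prefix 'c': factor to S → c S' with S' → a | E S | ε.
E has alternatives sharing prefix 'a c': factor to E → a c E' with E' → ε | E.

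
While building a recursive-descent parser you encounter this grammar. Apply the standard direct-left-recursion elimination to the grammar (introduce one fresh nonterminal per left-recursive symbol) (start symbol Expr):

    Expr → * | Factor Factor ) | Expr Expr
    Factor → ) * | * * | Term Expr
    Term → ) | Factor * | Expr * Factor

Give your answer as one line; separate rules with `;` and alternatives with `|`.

Expr → * Expr1 | Factor Factor ) Expr1; Factor → ) * | * * | Term Expr; Term → ) | Factor * | Expr * Factor; Expr1 → Expr Expr1 | ε

Left recursion appears on Expr.
For Expr: α = {Expr}, β = {*, Factor Factor )}. Rewrite as Expr → β Expr1 and Expr1 → α Expr1 | ε.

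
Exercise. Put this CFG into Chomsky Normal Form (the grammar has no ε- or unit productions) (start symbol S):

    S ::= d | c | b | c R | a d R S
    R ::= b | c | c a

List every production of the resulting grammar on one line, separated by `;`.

Introduce a nonterminal for each terminal appearing in a rule of length ≥ 2: X1 → c, X2 → a, X3 → d.
Binarize each right-hand side of length ≥ 3 by chaining fresh nonterminals (Y1, Y2, …): affected rules were S → X2 X3 R S.

S ::= d | c | b | X1 R | X2 Y1; R ::= b | c | X1 X2; X1 ::= c; X2 ::= a; X3 ::= d; Y1 ::= X3 Y2; Y2 ::= R S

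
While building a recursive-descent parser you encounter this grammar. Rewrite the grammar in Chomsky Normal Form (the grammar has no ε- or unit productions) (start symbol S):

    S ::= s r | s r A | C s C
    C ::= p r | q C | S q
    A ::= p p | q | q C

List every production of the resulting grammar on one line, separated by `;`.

Introduce a nonterminal for each terminal appearing in a rule of length ≥ 2: X1 → s, X2 → r, X3 → p, X4 → q.
Binarize each right-hand side of length ≥ 3 by chaining fresh nonterminals (Y1, Y2, …): affected rules were S → X1 X2 A; S → C X1 C.

S ::= X1 X2 | X1 Y1 | C Y2; C ::= X3 X2 | X4 C | S X4; A ::= X3 X3 | q | X4 C; X1 ::= s; X2 ::= r; X3 ::= p; X4 ::= q; Y1 ::= X2 A; Y2 ::= X1 C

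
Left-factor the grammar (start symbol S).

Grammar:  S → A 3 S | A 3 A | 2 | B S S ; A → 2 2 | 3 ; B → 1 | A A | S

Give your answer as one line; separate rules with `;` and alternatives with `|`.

S → 2 | B S S | A 3 S'; A → 2 2 | 3; B → 1 | A A | S; S' → S | A

S has alternatives sharing prefix 'A 3': factor to S → A 3 S' with S' → S | A.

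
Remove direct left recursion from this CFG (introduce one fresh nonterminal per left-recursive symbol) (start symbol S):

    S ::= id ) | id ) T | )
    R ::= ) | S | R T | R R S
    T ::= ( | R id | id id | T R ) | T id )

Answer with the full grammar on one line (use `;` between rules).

S ::= id ) | id ) T | ); R ::= ) R' | S R'; T ::= ( T' | R id T' | id id T'; R' ::= T R' | R S R' | ε; T' ::= R ) T' | id ) T' | ε

R, T are directly left-recursive.
For R: α = {T, R S}, β = {), S}. Rewrite as R → β R' and R' → α R' | ε.
For T: α = {R ), id )}, β = {(, R id, id id}. Rewrite as T → β T' and T' → α T' | ε.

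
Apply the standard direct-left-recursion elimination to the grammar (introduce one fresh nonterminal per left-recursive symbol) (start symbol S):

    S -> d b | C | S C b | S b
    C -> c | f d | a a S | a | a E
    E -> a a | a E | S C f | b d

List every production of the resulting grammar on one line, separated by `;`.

S -> d b S' | C S'; C -> c | f d | a a S | a | a E; E -> a a | a E | S C f | b d; S' -> C b S' | b S' | ε

S is directly left-recursive.
For S: α = {C b, b}, β = {d b, C}. Rewrite as S → β S' and S' → α S' | ε.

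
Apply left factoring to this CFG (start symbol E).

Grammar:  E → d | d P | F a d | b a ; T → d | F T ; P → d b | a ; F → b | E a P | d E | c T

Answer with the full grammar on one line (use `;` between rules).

E → F a d | b a | d E'; T → d | F T; P → d b | a; F → b | E a P | d E | c T; E' → eps | P

E has alternatives sharing prefix 'd': factor to E → d E' with E' → ε | P.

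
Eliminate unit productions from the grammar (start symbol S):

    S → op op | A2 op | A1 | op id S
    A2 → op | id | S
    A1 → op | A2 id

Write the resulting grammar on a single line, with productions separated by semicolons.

Unit pairs: A2 ⇒* {A1, S}; S ⇒* {A1}.
For every A with A ⇒* B via unit rules, add B's non-unit alternatives to A; then delete every rule of the form X → Y.

S → op | A2 id | op op | A2 op | op id S; A2 → op | id | A2 id | op op | A2 op | op id S; A1 → op | A2 id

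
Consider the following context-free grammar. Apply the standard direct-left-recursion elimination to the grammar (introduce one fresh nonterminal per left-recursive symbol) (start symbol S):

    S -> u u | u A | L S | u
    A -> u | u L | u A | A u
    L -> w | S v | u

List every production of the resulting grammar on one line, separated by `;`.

Directly left-recursive nonterminal: A.
For A: α = {u}, β = {u, u L, u A}. Rewrite as A → β A' and A' → α A' | ε.

S -> u u | u A | L S | u; A -> u A' | u L A' | u A A'; L -> w | S v | u; A' -> u A' | epsilon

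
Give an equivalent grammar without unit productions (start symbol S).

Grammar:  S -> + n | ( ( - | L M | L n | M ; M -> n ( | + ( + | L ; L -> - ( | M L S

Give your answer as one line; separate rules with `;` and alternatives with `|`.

Unit pairs: M ⇒* {L}; S ⇒* {L, M}.
Replace each nonterminal's rules with the union of the non-unit rules of every nonterminal it unit-derives.

S -> - ( | M L S | + n | ( ( - | L M | L n | n ( | + ( +; M -> - ( | M L S | n ( | + ( +; L -> - ( | M L S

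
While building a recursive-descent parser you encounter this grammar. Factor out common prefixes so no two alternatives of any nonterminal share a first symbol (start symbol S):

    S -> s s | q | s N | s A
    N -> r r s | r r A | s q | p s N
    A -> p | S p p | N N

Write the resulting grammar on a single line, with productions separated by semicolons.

S has alternatives sharing prefix 's': factor to S → s S' with S' → s | N | A.
N has alternatives sharing prefix 'r r': factor to N → r r N' with N' → s | A.

S -> q | s S'; N -> s q | p s N | r r N'; A -> p | S p p | N N; S' -> s | N | A; N' -> s | A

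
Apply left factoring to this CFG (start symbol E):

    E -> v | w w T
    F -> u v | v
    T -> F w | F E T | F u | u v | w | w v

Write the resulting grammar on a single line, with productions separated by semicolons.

E -> v | w w T; F -> u v | v; T -> u v | F T' | w T''; T' -> w | E T | u; T'' -> ε | v

T has alternatives sharing prefix 'F': factor to T → F T' with T' → w | E T | u.
T has alternatives sharing prefix 'w': factor to T → w T'' with T'' → ε | v.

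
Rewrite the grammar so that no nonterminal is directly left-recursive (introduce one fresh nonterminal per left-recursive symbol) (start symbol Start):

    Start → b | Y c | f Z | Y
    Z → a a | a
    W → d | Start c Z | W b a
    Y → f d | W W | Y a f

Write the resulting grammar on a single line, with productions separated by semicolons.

Start → b | Y c | f Z | Y; Z → a a | a; W → d W1 | Start c Z W1; Y → f d Y1 | W W Y1; W1 → b a W1 | ε; Y1 → a f Y1 | ε

W, Y are directly left-recursive.
For W: α = {b a}, β = {d, Start c Z}. Rewrite as W → β W1 and W1 → α W1 | ε.
For Y: α = {a f}, β = {f d, W W}. Rewrite as Y → β Y1 and Y1 → α Y1 | ε.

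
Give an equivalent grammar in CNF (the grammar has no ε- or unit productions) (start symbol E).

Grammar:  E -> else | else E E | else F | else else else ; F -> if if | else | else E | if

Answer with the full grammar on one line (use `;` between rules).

E -> else | X1 Y1 | X1 F | X1 Y2; F -> X2 X2 | else | X1 E | if; X1 -> else; X2 -> if; Y1 -> E E; Y2 -> X1 X1

Introduce a nonterminal for each terminal appearing in a rule of length ≥ 2: X1 → else, X2 → if.
Binarize each right-hand side of length ≥ 3 by chaining fresh nonterminals (Y1, Y2, …): affected rules were E → X1 E E; E → X1 X1 X1.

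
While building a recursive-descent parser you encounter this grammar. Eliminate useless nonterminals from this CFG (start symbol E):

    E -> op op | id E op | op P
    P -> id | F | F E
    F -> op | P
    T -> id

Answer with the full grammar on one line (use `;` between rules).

Generating nonterminals: {E, F, P, T}.
Reachable from E after that: {E, F, P}.
Removed useless symbols: {T} and every production mentioning them.

E -> op op | id E op | op P; P -> id | F | F E; F -> op | P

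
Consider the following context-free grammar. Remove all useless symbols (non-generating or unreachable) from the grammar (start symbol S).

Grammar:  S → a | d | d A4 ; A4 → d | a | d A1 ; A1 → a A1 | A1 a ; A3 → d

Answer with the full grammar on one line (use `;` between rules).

S → a | d | d A4; A4 → d | a

Generating nonterminals: {A3, A4, S}.
Reachable from S after that: {A4, S}.
Removed useless symbols: {A1, A3} and every production mentioning them.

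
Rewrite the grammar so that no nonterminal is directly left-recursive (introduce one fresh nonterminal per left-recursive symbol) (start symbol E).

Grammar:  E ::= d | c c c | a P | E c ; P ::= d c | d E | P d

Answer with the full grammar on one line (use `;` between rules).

E, P are directly left-recursive.
For E: α = {c}, β = {d, c c c, a P}. Rewrite as E → β E' and E' → α E' | ε.
For P: α = {d}, β = {d c, d E}. Rewrite as P → β P' and P' → α P' | ε.

E ::= d E' | c c c E' | a P E'; P ::= d c P' | d E P'; E' ::= c E' | ε; P' ::= d P' | ε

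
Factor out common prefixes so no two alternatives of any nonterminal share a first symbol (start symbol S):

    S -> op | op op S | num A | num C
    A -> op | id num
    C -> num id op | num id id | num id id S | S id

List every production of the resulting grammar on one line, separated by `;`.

S -> op S' | num S''; A -> op | id num; C -> S id | num id C'; S' -> ε | op S; S'' -> A | C; C' -> op | id C''; C'' -> ε | S

S has alternatives sharing prefix 'op': factor to S → op S' with S' → ε | op S.
S has alternatives sharing prefix 'num': factor to S → num S'' with S'' → A | C.
C has alternatives sharing prefix 'num id': factor to C → num id C' with C' → op | id | id S.
C' has alternatives sharing prefix 'id': factor to C' → id C'' with C'' → ε | S.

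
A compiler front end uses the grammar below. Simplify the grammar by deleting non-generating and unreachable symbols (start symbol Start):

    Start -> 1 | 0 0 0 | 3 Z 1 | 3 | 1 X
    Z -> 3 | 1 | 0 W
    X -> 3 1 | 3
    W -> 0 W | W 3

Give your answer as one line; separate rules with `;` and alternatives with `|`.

Generating nonterminals: {Start, X, Z}.
Reachable from Start after that: {Start, X, Z}.
Removed useless symbols: {W} and every production mentioning them.

Start -> 1 | 0 0 0 | 3 Z 1 | 3 | 1 X; Z -> 3 | 1; X -> 3 1 | 3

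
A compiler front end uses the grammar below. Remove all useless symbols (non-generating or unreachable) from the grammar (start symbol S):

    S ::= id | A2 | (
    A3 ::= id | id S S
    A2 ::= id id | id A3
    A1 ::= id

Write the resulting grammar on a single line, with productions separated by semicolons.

S ::= id | A2 | (; A3 ::= id | id S S; A2 ::= id id | id A3

Generating nonterminals: {A1, A2, A3, S}.
Reachable from S after that: {A2, A3, S}.
Removed useless symbols: {A1} and every production mentioning them.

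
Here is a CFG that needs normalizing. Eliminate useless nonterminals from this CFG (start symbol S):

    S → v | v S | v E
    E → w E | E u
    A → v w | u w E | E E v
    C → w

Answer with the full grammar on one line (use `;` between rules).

S → v | v S

Generating nonterminals: {A, C, S}.
Reachable from S after that: {S}.
Removed useless symbols: {A, C, E} and every production mentioning them.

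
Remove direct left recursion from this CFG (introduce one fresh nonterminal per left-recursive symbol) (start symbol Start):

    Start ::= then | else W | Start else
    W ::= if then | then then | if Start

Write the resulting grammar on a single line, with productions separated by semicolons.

Left recursion appears on Start.
For Start: α = {else}, β = {then, else W}. Rewrite as Start → β Start1 and Start1 → α Start1 | ε.

Start ::= then Start1 | else W Start1; W ::= if then | then then | if Start; Start1 ::= else Start1 | ε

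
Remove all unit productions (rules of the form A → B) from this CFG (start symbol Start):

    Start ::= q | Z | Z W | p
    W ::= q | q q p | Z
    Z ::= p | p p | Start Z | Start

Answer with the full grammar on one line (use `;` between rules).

Unit pairs: Start ⇒* {Z}; W ⇒* {Start, Z}; Z ⇒* {Start}.
For each unit pair (A, B), copy every non-unit production of B to A, then drop all unit productions.

Start ::= p | p p | Start Z | q | Z W; W ::= p | p p | Start Z | q | Z W | q q p; Z ::= p | p p | Start Z | q | Z W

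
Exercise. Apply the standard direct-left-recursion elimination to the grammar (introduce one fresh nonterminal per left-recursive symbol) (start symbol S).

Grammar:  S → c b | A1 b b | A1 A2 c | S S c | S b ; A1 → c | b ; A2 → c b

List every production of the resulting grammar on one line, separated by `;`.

Directly left-recursive nonterminal: S.
For S: α = {S c, b}, β = {c b, A1 b b, A1 A2 c}. Rewrite as S → β S' and S' → α S' | ε.

S → c b S' | A1 b b S' | A1 A2 c S'; A1 → c | b; A2 → c b; S' → S c S' | b S' | epsilon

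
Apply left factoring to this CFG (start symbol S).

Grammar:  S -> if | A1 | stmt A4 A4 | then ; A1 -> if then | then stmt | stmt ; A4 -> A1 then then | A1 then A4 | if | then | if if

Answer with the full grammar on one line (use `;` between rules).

S -> if | A1 | stmt A4 A4 | then; A1 -> if then | then stmt | stmt; A4 -> then | A1 then A4' | if A4''; A4' -> then | A4; A4'' -> ε | if

A4 has alternatives sharing prefix 'A1 then': factor to A4 → A1 then A4' with A4' → then | A4.
A4 has alternatives sharing prefix 'if': factor to A4 → if A4'' with A4'' → ε | if.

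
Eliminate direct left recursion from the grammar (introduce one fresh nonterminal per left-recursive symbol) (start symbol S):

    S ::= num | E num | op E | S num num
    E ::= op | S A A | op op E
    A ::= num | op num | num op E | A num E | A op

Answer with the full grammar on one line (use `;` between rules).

S ::= num S' | E num S' | op E S'; E ::= op | S A A | op op E; A ::= num A' | op num A' | num op E A'; S' ::= num num S' | eps; A' ::= num E A' | op A' | eps

S, A are directly left-recursive.
For S: α = {num num}, β = {num, E num, op E}. Rewrite as S → β S' and S' → α S' | ε.
For A: α = {num E, op}, β = {num, op num, num op E}. Rewrite as A → β A' and A' → α A' | ε.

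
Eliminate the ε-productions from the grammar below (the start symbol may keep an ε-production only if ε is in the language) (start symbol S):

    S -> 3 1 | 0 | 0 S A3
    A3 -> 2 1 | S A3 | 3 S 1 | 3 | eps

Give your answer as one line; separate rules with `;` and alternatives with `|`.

Nullable nonterminals: {A3}.
ε ∉ L(G), so no ε-production is kept.
For each production, add variants omitting each subset of nullable occurrences: S → 0 S A3 gives 0 S A3 | 0 S. A3 → S A3 gives S A3 | S.

S -> 3 1 | 0 | 0 S A3 | 0 S; A3 -> 2 1 | S A3 | S | 3 S 1 | 3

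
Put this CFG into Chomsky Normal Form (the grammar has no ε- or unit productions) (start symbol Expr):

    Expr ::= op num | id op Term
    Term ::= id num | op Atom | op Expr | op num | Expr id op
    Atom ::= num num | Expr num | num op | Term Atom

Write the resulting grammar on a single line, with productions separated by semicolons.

Introduce a nonterminal for each terminal appearing in a rule of length ≥ 2: X1 → op, X2 → num, X3 → id.
Binarize each right-hand side of length ≥ 3 by chaining fresh nonterminals (Y1, Y2, …): affected rules were Expr → X3 X1 Term; Term → Expr X3 X1.

Expr ::= X1 X2 | X3 Y1; Term ::= X3 X2 | X1 Atom | X1 Expr | X1 X2 | Expr Y2; Atom ::= X2 X2 | Expr X2 | X2 X1 | Term Atom; X1 ::= op; X2 ::= num; X3 ::= id; Y1 ::= X1 Term; Y2 ::= X3 X1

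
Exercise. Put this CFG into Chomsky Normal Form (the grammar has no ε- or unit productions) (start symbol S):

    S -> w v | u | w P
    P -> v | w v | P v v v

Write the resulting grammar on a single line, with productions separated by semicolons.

Introduce a nonterminal for each terminal appearing in a rule of length ≥ 2: X1 → w, X2 → v.
Binarize each right-hand side of length ≥ 3 by chaining fresh nonterminals (Y1, Y2, …): affected rules were P → P X2 X2 X2.

S -> X1 X2 | u | X1 P; P -> v | X1 X2 | P Y1; X1 -> w; X2 -> v; Y1 -> X2 Y2; Y2 -> X2 X2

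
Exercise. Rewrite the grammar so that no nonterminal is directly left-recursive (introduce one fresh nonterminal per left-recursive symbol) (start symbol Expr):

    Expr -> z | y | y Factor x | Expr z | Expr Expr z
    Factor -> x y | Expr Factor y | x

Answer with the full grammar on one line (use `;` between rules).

Expr -> z Expr1 | y Expr1 | y Factor x Expr1; Factor -> x y | Expr Factor y | x; Expr1 -> z Expr1 | Expr z Expr1 | ε

Left recursion appears on Expr.
For Expr: α = {z, Expr z}, β = {z, y, y Factor x}. Rewrite as Expr → β Expr1 and Expr1 → α Expr1 | ε.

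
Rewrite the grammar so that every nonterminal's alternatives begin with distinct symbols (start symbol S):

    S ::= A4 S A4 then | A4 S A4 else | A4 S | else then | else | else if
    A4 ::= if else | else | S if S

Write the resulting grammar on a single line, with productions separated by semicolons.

S has alternatives sharing prefix 'A4 S': factor to S → A4 S S' with S' → A4 then | A4 else | ε.
S has alternatives sharing prefix 'else': factor to S → else S'' with S'' → then | ε | if.
S' has alternatives sharing prefix 'A4': factor to S' → A4 S''' with S''' → then | else.

S ::= A4 S S' | else S''; A4 ::= if else | else | S if S; S' ::= ε | A4 S'''; S'' ::= then | ε | if; S''' ::= then | else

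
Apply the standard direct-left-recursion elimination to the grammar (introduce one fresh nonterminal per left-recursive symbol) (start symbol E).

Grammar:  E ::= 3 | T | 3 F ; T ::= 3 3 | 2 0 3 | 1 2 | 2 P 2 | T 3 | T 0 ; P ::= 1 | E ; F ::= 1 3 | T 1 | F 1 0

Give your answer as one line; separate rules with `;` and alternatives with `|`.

E ::= 3 | T | 3 F; T ::= 3 3 T' | 2 0 3 T' | 1 2 T' | 2 P 2 T'; P ::= 1 | E; F ::= 1 3 F' | T 1 F'; T' ::= 3 T' | 0 T' | ε; F' ::= 1 0 F' | ε

Directly left-recursive nonterminals: T, F.
For T: α = {3, 0}, β = {3 3, 2 0 3, 1 2, 2 P 2}. Rewrite as T → β T' and T' → α T' | ε.
For F: α = {1 0}, β = {1 3, T 1}. Rewrite as F → β F' and F' → α F' | ε.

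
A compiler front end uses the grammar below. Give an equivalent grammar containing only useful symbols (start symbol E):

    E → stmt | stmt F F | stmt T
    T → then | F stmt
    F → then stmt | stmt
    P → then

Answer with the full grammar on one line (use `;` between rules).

Generating nonterminals: {E, F, P, T}.
Reachable from E after that: {E, F, T}.
Removed useless symbols: {P} and every production mentioning them.

E → stmt | stmt F F | stmt T; T → then | F stmt; F → then stmt | stmt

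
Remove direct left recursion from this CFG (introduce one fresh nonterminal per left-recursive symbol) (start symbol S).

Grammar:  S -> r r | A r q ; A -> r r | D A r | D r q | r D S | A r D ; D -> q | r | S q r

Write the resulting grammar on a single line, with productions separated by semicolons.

S -> r r | A r q; A -> r r A' | D A r A' | D r q A' | r D S A'; D -> q | r | S q r; A' -> r D A' | ε

A is directly left-recursive.
For A: α = {r D}, β = {r r, D A r, D r q, r D S}. Rewrite as A → β A' and A' → α A' | ε.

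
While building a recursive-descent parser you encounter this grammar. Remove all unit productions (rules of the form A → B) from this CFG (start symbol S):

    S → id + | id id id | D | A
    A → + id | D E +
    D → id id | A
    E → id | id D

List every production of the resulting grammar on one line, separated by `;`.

S → id id | id + | id id id | + id | D E +; A → + id | D E +; D → id id | + id | D E +; E → id | id D

Unit pairs: D ⇒* {A}; S ⇒* {A, D}.
Replace each nonterminal's rules with the union of the non-unit rules of every nonterminal it unit-derives.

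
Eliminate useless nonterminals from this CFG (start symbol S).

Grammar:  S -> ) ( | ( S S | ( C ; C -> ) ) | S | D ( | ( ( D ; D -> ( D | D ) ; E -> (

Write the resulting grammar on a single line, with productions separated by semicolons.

S -> ) ( | ( S S | ( C; C -> ) ) | S

Generating nonterminals: {C, E, S}.
Reachable from S after that: {C, S}.
Removed useless symbols: {D, E} and every production mentioning them.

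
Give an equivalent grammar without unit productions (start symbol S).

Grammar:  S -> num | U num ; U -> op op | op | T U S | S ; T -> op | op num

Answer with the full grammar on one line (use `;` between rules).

S -> num | U num; U -> op op | op | T U S | num | U num; T -> op | op num

Unit pairs: U ⇒* {S}.
Replace each nonterminal's rules with the union of the non-unit rules of every nonterminal it unit-derives.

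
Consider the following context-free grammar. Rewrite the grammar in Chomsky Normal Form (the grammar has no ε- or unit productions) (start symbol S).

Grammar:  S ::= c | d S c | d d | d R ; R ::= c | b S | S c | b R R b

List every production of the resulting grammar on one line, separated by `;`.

S ::= c | X1 Y1 | X1 X1 | X1 R; R ::= c | X3 S | S X2 | X3 Y2; X1 ::= d; X2 ::= c; X3 ::= b; Y1 ::= S X2; Y2 ::= R Y3; Y3 ::= R X3

Introduce a nonterminal for each terminal appearing in a rule of length ≥ 2: X1 → d, X2 → c, X3 → b.
Binarize each right-hand side of length ≥ 3 by chaining fresh nonterminals (Y1, Y2, …): affected rules were S → X1 S X2; R → X3 R R X3.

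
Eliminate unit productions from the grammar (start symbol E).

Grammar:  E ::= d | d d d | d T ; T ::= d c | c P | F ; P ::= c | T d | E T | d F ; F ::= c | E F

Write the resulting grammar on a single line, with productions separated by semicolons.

Unit pairs: T ⇒* {F}.
For every A with A ⇒* B via unit rules, add B's non-unit alternatives to A; then delete every rule of the form X → Y.

E ::= d | d d d | d T; T ::= c | E F | d c | c P; P ::= c | T d | E T | d F; F ::= c | E F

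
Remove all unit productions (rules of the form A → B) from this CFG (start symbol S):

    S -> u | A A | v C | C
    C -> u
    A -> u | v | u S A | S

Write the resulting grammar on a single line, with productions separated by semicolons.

S -> u | A A | v C; C -> u; A -> u | A A | v C | v | u S A

Unit pairs: A ⇒* {C, S}; S ⇒* {C}.
For each unit pair (A, B), copy every non-unit production of B to A, then drop all unit productions.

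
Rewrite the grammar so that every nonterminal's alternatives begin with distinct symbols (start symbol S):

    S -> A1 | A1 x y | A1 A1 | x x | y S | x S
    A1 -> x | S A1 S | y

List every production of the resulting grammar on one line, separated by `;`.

S has alternatives sharing prefix 'A1': factor to S → A1 S' with S' → ε | x y | A1.
S has alternatives sharing prefix 'x': factor to S → x S'' with S'' → x | S.

S -> y S | A1 S' | x S''; A1 -> x | S A1 S | y; S' -> epsilon | x y | A1; S'' -> x | S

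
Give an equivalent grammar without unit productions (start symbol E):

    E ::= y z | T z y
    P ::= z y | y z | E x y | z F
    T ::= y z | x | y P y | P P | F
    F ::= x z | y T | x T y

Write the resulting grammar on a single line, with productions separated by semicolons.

E ::= y z | T z y; P ::= z y | y z | E x y | z F; T ::= x z | y T | x T y | y z | x | y P y | P P; F ::= x z | y T | x T y

Unit pairs: T ⇒* {F}.
Replace each nonterminal's rules with the union of the non-unit rules of every nonterminal it unit-derives.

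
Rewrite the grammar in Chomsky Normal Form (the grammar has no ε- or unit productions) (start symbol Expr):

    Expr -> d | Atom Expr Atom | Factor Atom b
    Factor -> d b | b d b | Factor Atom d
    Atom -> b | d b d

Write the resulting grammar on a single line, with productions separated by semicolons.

Introduce a nonterminal for each terminal appearing in a rule of length ≥ 2: X1 → b, X2 → d.
Binarize each right-hand side of length ≥ 3 by chaining fresh nonterminals (Y1, Y2, …): affected rules were Expr → Atom Expr Atom; Expr → Factor Atom X1; Factor → X1 X2 X1; Factor → Factor Atom X2.

Expr -> d | Atom Y1 | Factor Y2; Factor -> X2 X1 | X1 Y3 | Factor Y4; Atom -> b | X2 Y5; X1 -> b; X2 -> d; Y1 -> Expr Atom; Y2 -> Atom X1; Y3 -> X2 X1; Y4 -> Atom X2; Y5 -> X1 X2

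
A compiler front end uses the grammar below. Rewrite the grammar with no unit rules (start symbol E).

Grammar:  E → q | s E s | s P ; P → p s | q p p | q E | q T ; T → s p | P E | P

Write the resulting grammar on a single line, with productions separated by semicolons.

Unit pairs: T ⇒* {P}.
For every A with A ⇒* B via unit rules, add B's non-unit alternatives to A; then delete every rule of the form X → Y.

E → q | s E s | s P; P → p s | q p p | q E | q T; T → p s | q p p | q E | q T | s p | P E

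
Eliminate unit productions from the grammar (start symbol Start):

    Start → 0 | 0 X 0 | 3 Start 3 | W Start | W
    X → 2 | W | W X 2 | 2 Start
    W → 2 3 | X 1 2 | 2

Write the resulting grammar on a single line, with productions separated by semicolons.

Start → 0 | 0 X 0 | 3 Start 3 | W Start | 2 3 | X 1 2 | 2; X → 2 | W X 2 | 2 Start | 2 3 | X 1 2; W → 2 3 | X 1 2 | 2

Unit pairs: Start ⇒* {W}; X ⇒* {W}.
For each unit pair (A, B), copy every non-unit production of B to A, then drop all unit productions.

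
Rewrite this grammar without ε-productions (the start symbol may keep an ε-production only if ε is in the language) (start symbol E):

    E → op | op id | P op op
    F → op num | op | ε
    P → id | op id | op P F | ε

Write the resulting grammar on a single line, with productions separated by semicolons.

E → op | op id | P op op | op op; F → op num | op; P → id | op id | op P F | op P | op F | op

Nullable set = {F, P}.
ε ∉ L(G), so no ε-production is kept.
For each production, add variants omitting each subset of nullable occurrences: E → P op op gives P op op | op op. P → op P F gives op P F | op P | op F | op.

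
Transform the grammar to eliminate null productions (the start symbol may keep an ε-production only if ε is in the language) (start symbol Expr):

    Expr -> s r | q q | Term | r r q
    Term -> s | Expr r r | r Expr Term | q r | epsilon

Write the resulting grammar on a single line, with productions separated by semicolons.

The nullable symbols are {Expr, Term}.
ε ∈ L(G) since Expr is nullable, so keep Expr → ε.
Add the nullable-subset variants: Term → Expr r r gives Expr r r | r r. Term → r Expr Term gives r Expr Term | r Expr | r Term | r.

Expr -> s r | q q | Term | r r q | ε; Term -> s | Expr r r | r r | r Expr Term | r Expr | r Term | r | q r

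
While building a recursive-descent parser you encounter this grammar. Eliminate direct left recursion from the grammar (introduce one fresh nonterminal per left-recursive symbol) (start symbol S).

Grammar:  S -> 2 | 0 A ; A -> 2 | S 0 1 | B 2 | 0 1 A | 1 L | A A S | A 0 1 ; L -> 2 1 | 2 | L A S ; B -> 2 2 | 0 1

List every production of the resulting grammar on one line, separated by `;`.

S -> 2 | 0 A; A -> 2 A' | S 0 1 A' | B 2 A' | 0 1 A A' | 1 L A'; L -> 2 1 L' | 2 L'; B -> 2 2 | 0 1; A' -> A S A' | 0 1 A' | ε; L' -> A S L' | ε

Left recursion appears on A, L.
For A: α = {A S, 0 1}, β = {2, S 0 1, B 2, 0 1 A, 1 L}. Rewrite as A → β A' and A' → α A' | ε.
For L: α = {A S}, β = {2 1, 2}. Rewrite as L → β L' and L' → α L' | ε.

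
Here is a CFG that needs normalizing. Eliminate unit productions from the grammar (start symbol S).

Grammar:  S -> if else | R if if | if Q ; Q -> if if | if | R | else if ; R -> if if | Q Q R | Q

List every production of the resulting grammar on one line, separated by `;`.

Unit pairs: Q ⇒* {R}; R ⇒* {Q}.
For every A with A ⇒* B via unit rules, add B's non-unit alternatives to A; then delete every rule of the form X → Y.

S -> if else | R if if | if Q; Q -> if if | Q Q R | if | else if; R -> if if | if | else if | Q Q R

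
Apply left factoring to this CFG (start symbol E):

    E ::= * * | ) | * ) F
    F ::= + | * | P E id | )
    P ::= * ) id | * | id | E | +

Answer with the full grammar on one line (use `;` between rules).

E ::= ) | * E'; F ::= + | * | P E id | ); P ::= id | E | + | * P'; E' ::= * | ) F; P' ::= ) id | eps

E has alternatives sharing prefix '*': factor to E → * E' with E' → * | ) F.
P has alternatives sharing prefix '*': factor to P → * P' with P' → ) id | ε.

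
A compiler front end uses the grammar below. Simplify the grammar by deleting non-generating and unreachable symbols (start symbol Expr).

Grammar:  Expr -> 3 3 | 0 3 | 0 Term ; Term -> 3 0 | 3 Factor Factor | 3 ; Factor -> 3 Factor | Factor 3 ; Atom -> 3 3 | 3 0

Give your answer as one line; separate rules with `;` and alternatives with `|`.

Expr -> 3 3 | 0 3 | 0 Term; Term -> 3 0 | 3

Generating nonterminals: {Atom, Expr, Term}.
Reachable from Expr after that: {Expr, Term}.
Removed useless symbols: {Atom, Factor} and every production mentioning them.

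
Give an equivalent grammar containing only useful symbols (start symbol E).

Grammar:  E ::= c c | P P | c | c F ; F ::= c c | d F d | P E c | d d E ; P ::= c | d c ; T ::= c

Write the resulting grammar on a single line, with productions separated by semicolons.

E ::= c c | P P | c | c F; F ::= c c | d F d | P E c | d d E; P ::= c | d c

Generating nonterminals: {E, F, P, T}.
Reachable from E after that: {E, F, P}.
Removed useless symbols: {T} and every production mentioning them.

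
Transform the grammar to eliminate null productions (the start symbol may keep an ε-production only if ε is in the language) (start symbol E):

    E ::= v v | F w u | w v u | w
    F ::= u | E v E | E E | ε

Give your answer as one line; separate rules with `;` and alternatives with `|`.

Nullable nonterminals: {F}.
ε ∉ L(G), so no ε-production is kept.
Add the nullable-subset variants: E → F w u gives F w u | w u.

E ::= v v | F w u | w u | w v u | w; F ::= u | E v E | E E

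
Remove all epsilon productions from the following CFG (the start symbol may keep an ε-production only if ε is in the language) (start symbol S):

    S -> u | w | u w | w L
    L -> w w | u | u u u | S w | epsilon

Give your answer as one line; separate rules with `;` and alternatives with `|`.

Nullable nonterminals: {L}.
ε ∉ L(G), so no ε-production is kept.

S -> u | w | u w | w L; L -> w w | u | u u u | S w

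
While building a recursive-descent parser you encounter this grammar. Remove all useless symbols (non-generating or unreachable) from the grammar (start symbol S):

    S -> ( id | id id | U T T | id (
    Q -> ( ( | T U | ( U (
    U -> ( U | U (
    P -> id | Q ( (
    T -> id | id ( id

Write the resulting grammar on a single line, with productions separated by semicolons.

Generating nonterminals: {P, Q, S, T}.
Reachable from S after that: {S}.
Removed useless symbols: {P, Q, T, U} and every production mentioning them.

S -> ( id | id id | id (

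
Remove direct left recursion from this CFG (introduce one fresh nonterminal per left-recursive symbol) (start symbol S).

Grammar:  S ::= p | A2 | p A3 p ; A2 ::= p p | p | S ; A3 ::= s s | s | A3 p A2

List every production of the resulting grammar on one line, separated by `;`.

Left recursion appears on A3.
For A3: α = {p A2}, β = {s s, s}. Rewrite as A3 → β A3' and A3' → α A3' | ε.

S ::= p | A2 | p A3 p; A2 ::= p p | p | S; A3 ::= s s A3' | s A3'; A3' ::= p A2 A3' | ε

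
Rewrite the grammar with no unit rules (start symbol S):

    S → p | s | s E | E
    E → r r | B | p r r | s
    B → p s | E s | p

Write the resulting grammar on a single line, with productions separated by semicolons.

S → p s | E s | p | r r | p r r | s | s E; E → p s | E s | p | r r | p r r | s; B → p s | E s | p

Unit pairs: E ⇒* {B}; S ⇒* {B, E}.
Replace each nonterminal's rules with the union of the non-unit rules of every nonterminal it unit-derives.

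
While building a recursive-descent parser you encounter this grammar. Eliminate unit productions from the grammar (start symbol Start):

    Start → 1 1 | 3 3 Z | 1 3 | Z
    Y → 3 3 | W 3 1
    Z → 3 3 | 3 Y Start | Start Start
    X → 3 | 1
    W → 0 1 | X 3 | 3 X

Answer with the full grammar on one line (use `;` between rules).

Start → 3 3 | 3 Y Start | Start Start | 1 1 | 3 3 Z | 1 3; Y → 3 3 | W 3 1; Z → 3 3 | 3 Y Start | Start Start; X → 3 | 1; W → 0 1 | X 3 | 3 X

Unit pairs: Start ⇒* {Z}.
For every A with A ⇒* B via unit rules, add B's non-unit alternatives to A; then delete every rule of the form X → Y.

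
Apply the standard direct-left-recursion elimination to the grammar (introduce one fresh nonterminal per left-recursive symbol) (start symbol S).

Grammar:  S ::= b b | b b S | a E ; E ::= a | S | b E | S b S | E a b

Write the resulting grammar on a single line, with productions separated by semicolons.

S ::= b b | b b S | a E; E ::= a E' | S E' | b E E' | S b S E'; E' ::= a b E' | eps

E is directly left-recursive.
For E: α = {a b}, β = {a, S, b E, S b S}. Rewrite as E → β E' and E' → α E' | ε.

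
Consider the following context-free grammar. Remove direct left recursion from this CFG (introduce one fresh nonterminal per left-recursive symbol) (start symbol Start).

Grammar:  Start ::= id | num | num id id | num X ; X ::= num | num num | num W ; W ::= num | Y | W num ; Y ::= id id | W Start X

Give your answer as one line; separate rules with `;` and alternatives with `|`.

Left recursion appears on W.
For W: α = {num}, β = {num, Y}. Rewrite as W → β W1 and W1 → α W1 | ε.

Start ::= id | num | num id id | num X; X ::= num | num num | num W; W ::= num W1 | Y W1; Y ::= id id | W Start X; W1 ::= num W1 | epsilon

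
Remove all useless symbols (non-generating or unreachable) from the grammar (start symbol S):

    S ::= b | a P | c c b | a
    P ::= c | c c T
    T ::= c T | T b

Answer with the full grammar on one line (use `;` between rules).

Generating nonterminals: {P, S}.
Reachable from S after that: {P, S}.
Removed useless symbols: {T} and every production mentioning them.

S ::= b | a P | c c b | a; P ::= c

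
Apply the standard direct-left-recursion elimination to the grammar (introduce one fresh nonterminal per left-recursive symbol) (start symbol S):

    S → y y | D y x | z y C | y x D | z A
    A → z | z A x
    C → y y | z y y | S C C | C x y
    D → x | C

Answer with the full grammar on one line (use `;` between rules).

C is directly left-recursive.
For C: α = {x y}, β = {y y, z y y, S C C}. Rewrite as C → β C' and C' → α C' | ε.

S → y y | D y x | z y C | y x D | z A; A → z | z A x; C → y y C' | z y y C' | S C C C'; D → x | C; C' → x y C' | ε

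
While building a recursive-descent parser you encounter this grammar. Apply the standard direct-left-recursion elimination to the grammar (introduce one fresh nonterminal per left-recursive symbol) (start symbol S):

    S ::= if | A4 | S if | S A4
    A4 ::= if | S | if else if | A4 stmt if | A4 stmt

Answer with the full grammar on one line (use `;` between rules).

S ::= if S' | A4 S'; A4 ::= if A4' | S A4' | if else if A4'; S' ::= if S' | A4 S' | epsilon; A4' ::= stmt if A4' | stmt A4' | epsilon

Left recursion appears on S, A4.
For S: α = {if, A4}, β = {if, A4}. Rewrite as S → β S' and S' → α S' | ε.
For A4: α = {stmt if, stmt}, β = {if, S, if else if}. Rewrite as A4 → β A4' and A4' → α A4' | ε.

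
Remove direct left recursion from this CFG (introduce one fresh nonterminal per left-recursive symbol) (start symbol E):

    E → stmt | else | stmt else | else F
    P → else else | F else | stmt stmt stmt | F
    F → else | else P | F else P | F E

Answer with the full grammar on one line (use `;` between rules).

Left recursion appears on F.
For F: α = {else P, E}, β = {else, else P}. Rewrite as F → β F' and F' → α F' | ε.

E → stmt | else | stmt else | else F; P → else else | F else | stmt stmt stmt | F; F → else F' | else P F'; F' → else P F' | E F' | ε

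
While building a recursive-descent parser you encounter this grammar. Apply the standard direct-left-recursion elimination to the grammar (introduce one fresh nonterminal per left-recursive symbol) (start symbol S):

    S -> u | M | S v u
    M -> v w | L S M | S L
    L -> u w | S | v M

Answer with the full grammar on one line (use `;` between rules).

S -> u S' | M S'; M -> v w | L S M | S L; L -> u w | S | v M; S' -> v u S' | ε

Left recursion appears on S.
For S: α = {v u}, β = {u, M}. Rewrite as S → β S' and S' → α S' | ε.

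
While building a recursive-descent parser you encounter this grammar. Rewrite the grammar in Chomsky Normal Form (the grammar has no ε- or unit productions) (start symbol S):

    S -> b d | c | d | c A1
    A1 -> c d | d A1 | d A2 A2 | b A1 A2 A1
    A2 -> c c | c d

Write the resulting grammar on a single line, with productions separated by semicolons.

S -> X1 X2 | c | d | X3 A1; A1 -> X3 X2 | X2 A1 | X2 Y1 | X1 Y2; A2 -> X3 X3 | X3 X2; X1 -> b; X2 -> d; X3 -> c; Y1 -> A2 A2; Y2 -> A1 Y3; Y3 -> A2 A1

Introduce a nonterminal for each terminal appearing in a rule of length ≥ 2: X1 → b, X2 → d, X3 → c.
Binarize each right-hand side of length ≥ 3 by chaining fresh nonterminals (Y1, Y2, …): affected rules were A1 → X2 A2 A2; A1 → X1 A1 A2 A1.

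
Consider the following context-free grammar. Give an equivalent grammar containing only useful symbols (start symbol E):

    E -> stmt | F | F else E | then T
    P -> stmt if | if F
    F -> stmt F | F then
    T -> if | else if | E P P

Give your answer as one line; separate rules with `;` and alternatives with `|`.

E -> stmt | then T; P -> stmt if; T -> if | else if | E P P

Generating nonterminals: {E, P, T}.
Reachable from E after that: {E, P, T}.
Removed useless symbols: {F} and every production mentioning them.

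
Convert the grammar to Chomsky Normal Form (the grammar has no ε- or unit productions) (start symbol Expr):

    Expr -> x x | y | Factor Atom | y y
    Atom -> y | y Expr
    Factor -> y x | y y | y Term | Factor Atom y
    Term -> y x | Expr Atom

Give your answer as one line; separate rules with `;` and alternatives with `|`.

Introduce a nonterminal for each terminal appearing in a rule of length ≥ 2: X1 → x, X2 → y.
Binarize each right-hand side of length ≥ 3 by chaining fresh nonterminals (Y1, Y2, …): affected rules were Factor → Factor Atom X2.

Expr -> X1 X1 | y | Factor Atom | X2 X2; Atom -> y | X2 Expr; Factor -> X2 X1 | X2 X2 | X2 Term | Factor Y1; Term -> X2 X1 | Expr Atom; X1 -> x; X2 -> y; Y1 -> Atom X2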